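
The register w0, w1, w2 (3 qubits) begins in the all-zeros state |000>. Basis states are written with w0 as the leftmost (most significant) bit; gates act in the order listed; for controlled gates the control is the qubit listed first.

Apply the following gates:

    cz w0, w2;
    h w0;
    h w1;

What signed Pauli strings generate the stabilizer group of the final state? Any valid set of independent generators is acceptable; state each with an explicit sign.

The stabilizer group can be generated by +XII, +IXI, +IIZ, among other valid generating sets.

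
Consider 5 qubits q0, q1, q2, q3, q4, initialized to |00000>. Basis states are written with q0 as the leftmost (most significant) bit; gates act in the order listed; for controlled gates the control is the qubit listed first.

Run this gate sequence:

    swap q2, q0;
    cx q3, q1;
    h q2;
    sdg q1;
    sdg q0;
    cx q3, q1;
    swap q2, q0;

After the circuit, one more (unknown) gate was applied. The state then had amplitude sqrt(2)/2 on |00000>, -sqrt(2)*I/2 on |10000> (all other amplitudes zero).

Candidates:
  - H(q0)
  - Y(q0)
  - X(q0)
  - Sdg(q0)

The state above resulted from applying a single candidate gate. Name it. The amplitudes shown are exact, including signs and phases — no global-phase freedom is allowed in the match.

It was Sdg(q0) that produced the state shown.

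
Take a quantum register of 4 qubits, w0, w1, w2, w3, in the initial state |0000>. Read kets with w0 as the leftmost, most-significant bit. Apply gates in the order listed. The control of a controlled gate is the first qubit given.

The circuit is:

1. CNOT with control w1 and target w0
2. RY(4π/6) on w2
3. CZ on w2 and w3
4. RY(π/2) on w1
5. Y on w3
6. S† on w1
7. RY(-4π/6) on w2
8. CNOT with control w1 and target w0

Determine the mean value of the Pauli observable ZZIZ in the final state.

The expectation value of ZZIZ is -1.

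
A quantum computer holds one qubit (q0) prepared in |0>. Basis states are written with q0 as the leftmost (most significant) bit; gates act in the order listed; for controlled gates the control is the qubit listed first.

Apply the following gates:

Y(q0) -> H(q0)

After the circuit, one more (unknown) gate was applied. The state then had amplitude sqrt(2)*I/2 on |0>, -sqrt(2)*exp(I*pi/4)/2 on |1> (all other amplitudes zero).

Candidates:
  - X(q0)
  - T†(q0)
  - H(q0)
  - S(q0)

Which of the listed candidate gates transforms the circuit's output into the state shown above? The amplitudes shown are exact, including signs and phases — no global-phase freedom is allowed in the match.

The unique candidate consistent with the amplitudes is T†(q0).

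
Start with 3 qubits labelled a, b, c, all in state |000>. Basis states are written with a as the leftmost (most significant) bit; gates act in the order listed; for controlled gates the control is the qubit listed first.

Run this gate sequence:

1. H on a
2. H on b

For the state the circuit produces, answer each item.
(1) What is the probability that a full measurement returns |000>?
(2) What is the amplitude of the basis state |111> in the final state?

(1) A full measurement returns |000> with probability 1/4.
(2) |111> carries amplitude 0 in the final state.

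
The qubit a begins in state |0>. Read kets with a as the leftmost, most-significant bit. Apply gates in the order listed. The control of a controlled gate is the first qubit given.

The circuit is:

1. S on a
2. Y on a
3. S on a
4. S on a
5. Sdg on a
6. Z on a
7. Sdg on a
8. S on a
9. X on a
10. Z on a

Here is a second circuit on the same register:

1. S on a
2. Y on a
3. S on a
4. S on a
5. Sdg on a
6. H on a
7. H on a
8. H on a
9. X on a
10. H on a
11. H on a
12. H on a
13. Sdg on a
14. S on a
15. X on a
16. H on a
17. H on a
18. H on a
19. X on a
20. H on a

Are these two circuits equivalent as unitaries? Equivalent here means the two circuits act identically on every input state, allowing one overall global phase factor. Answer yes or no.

Yes, they are equivalent — the unitaries differ by at most a global phase.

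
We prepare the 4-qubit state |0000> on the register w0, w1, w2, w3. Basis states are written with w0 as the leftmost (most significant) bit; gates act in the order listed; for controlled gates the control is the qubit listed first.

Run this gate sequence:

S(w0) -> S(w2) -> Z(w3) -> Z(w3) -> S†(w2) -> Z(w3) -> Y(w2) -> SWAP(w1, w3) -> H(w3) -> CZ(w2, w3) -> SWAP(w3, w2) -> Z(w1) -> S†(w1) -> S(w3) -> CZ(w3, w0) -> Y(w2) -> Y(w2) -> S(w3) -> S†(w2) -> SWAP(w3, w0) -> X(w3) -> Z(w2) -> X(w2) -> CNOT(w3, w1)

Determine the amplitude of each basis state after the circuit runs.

The final amplitudes are -sqrt(2)/2 on |1101>, -sqrt(2)*I/2 on |1111>, and 0 on every other basis state. Key observation: the block from step 2 through step 5 cancels to the identity and can be dropped.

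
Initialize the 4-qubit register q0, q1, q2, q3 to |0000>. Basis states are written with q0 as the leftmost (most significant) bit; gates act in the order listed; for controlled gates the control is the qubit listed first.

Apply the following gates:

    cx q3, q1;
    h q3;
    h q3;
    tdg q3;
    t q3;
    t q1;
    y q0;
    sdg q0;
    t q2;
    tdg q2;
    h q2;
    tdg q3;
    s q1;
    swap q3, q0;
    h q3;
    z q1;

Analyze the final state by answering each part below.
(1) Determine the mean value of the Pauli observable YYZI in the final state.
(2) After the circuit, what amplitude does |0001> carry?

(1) The expectation value of YYZI is 0. Key observation: gates 2-3 undo each other exactly, leaving only the rest of the circuit to track.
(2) |0001> carries amplitude -1/2 in the final state.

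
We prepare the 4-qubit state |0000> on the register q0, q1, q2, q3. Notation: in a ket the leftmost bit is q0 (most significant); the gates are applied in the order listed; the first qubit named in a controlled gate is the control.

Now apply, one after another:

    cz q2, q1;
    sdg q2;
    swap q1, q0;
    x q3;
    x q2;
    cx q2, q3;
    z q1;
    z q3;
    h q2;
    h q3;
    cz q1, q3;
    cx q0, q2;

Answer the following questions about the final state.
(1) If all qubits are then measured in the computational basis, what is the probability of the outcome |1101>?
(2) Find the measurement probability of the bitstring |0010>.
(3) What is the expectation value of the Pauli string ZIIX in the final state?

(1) Outcome |1101> occurs with probability 0.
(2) The probability of measuring |0010> is 1/4.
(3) The expectation value of ZIIX is 1.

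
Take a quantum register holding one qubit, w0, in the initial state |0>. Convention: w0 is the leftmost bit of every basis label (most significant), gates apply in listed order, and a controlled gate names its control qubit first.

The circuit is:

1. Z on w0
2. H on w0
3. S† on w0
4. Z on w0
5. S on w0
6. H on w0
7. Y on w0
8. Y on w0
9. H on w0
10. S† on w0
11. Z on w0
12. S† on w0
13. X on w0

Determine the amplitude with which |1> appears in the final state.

The final state's coefficient on |1> equals sqrt(2)/2.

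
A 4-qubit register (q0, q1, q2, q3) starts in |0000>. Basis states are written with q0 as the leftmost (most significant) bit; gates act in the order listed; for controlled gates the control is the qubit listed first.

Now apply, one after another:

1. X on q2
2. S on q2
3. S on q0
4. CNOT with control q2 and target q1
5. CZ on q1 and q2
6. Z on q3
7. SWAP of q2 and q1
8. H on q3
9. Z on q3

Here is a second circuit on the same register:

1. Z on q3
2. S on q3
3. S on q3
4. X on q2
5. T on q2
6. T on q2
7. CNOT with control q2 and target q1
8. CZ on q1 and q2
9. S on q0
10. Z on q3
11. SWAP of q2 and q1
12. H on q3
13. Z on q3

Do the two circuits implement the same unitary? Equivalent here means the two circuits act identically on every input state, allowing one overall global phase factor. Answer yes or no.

Yes: on every input state the two circuits agree up to one overall phase factor.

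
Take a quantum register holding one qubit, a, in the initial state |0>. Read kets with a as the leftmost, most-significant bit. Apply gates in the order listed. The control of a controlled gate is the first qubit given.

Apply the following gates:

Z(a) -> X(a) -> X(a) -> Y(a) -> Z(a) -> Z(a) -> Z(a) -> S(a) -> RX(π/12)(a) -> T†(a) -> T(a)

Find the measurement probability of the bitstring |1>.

A full measurement returns |1> with probability sqrt(2)/8 + sqrt(6)/8 + 1/2.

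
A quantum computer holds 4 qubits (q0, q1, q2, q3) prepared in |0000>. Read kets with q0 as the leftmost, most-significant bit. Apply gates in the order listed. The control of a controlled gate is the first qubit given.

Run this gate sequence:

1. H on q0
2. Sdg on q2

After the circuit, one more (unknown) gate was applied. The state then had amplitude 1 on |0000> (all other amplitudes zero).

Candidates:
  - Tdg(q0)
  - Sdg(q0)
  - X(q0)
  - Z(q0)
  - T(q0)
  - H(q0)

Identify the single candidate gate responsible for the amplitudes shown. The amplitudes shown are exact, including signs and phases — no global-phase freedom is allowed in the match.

The unique candidate consistent with the amplitudes is H(q0).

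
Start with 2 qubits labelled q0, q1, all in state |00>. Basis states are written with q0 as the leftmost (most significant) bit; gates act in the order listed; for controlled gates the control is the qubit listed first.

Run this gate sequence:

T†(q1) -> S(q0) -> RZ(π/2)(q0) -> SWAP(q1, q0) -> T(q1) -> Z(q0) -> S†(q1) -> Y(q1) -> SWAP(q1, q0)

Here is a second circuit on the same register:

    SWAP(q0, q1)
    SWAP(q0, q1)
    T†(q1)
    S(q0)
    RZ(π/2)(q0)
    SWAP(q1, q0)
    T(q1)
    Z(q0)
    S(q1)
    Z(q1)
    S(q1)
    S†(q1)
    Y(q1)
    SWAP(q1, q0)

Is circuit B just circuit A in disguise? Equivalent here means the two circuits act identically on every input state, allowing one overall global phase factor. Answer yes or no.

Yes: on every input state the two circuits agree up to one overall phase factor.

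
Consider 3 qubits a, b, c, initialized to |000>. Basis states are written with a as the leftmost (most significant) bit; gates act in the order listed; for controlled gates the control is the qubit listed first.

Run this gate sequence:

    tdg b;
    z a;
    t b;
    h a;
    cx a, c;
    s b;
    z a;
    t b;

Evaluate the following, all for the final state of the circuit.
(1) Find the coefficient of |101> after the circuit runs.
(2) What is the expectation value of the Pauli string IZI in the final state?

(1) The final state's coefficient on |101> equals -sqrt(2)/2.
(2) The observable IZI averages to 1.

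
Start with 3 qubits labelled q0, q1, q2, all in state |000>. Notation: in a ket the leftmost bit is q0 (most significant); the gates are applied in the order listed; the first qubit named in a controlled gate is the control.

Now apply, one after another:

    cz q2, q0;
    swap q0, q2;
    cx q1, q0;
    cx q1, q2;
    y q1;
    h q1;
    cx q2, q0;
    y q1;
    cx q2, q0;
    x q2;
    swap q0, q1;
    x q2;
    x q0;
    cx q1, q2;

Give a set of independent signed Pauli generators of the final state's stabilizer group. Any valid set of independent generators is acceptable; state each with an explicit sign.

One valid set of independent stabilizer generators is +XII, +IZI, +IIZ (any independent generating set of the same group is equally correct).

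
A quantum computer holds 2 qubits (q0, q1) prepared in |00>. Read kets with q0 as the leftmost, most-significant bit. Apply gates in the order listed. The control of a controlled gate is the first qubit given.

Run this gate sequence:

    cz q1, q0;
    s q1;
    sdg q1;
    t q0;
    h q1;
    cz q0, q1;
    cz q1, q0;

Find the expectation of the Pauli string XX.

The expectation value of XX is 0. Key observation: gates 2-3 undo each other exactly, leaving only the rest of the circuit to track.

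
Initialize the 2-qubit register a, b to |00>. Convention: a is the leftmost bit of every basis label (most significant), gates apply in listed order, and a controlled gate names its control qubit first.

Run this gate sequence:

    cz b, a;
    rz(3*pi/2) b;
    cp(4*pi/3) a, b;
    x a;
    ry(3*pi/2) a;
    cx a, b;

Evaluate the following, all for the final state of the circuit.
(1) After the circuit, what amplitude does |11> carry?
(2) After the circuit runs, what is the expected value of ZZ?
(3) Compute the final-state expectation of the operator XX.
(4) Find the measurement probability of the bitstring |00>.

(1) The final state's coefficient on |11> equals sqrt(2)*exp(I*pi/4)/2.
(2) In the final state, ZZ has expectation 1.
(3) The expectation value of XX is 1.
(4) A full measurement returns |00> with probability 1/2.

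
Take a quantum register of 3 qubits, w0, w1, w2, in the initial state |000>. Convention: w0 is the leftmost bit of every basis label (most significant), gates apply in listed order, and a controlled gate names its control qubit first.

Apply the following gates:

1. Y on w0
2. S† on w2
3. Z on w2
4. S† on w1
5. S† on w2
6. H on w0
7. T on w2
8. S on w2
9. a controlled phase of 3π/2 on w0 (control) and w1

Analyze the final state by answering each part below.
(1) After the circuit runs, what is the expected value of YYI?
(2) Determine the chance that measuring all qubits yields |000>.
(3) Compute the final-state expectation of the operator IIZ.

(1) In the final state, YYI has expectation 0.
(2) Outcome |000> occurs with probability 1/2.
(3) In the final state, IIZ has expectation 1.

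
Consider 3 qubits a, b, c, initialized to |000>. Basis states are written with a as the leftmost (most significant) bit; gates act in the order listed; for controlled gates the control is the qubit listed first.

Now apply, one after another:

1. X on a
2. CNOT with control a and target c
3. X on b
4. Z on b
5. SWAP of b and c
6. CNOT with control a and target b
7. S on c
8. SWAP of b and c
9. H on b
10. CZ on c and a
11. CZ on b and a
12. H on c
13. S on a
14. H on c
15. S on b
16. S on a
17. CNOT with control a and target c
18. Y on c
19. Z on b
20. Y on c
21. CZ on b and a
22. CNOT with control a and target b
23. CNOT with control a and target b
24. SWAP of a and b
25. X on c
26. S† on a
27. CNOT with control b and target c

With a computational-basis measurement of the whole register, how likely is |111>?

A full measurement returns |111> with probability 1/2. Key observation: steps 22-23 multiply out to the identity, so the circuit reduces to the remaining gates.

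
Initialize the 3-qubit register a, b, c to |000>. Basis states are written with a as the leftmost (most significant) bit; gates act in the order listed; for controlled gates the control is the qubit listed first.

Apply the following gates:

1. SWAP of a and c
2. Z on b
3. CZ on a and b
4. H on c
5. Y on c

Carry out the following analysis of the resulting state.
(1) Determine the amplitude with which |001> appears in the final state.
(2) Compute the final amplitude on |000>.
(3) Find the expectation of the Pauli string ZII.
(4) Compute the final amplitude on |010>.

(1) |001> carries amplitude sqrt(2)*I/2 in the final state.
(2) The amplitude on |000> is -sqrt(2)*I/2.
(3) The observable ZII averages to 1.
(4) The final state's coefficient on |010> equals 0.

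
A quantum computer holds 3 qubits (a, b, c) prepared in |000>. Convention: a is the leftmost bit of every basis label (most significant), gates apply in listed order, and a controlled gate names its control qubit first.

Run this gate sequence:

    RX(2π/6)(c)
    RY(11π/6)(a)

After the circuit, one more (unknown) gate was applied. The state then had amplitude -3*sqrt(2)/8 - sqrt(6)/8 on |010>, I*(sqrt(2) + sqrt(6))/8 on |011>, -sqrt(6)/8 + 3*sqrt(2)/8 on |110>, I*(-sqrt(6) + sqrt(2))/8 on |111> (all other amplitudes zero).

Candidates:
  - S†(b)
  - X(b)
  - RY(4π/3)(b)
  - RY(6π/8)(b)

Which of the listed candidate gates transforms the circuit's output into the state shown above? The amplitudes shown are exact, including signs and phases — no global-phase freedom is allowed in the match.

The unique candidate consistent with the amplitudes is X(b).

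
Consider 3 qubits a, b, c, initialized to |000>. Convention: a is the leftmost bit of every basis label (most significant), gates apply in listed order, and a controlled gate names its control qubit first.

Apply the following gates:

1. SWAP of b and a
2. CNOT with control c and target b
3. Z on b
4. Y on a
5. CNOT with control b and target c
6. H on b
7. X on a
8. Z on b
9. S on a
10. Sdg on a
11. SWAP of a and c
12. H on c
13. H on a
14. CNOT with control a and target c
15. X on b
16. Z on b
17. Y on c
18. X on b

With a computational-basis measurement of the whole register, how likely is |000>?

A full measurement returns |000> with probability 1/8.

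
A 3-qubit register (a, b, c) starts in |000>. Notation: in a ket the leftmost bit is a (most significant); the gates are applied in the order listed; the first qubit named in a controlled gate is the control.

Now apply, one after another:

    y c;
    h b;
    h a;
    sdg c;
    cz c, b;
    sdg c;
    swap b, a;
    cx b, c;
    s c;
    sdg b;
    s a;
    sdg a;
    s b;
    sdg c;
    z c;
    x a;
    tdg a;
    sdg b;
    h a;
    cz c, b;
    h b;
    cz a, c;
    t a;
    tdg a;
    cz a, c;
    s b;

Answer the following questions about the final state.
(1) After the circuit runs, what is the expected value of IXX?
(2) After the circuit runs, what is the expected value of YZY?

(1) The expectation value of IXX is 1. Key observation: steps 9-14 multiply out to the identity, so the circuit reduces to the remaining gates.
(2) The observable YZY averages to sqrt(2)/2.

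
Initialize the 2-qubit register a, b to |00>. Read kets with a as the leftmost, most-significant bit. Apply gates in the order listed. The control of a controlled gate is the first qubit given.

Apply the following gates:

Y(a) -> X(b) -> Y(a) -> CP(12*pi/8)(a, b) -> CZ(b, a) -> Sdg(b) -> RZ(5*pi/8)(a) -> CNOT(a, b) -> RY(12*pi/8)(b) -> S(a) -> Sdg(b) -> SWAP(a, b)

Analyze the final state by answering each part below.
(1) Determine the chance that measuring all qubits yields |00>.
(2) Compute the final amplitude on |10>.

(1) Outcome |00> occurs with probability 1/2.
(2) |10> carries amplitude -sqrt(2)*exp(11*I*pi/16)/2 in the final state.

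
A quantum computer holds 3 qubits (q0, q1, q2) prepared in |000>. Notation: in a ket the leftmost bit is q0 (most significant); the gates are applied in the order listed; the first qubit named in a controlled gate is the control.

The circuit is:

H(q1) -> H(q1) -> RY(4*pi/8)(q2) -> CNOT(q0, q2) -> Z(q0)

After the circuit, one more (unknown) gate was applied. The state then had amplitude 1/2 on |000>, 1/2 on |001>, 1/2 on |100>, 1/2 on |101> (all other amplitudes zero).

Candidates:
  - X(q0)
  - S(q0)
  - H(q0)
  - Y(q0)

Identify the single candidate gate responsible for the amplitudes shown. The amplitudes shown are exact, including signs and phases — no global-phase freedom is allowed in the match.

The unique candidate consistent with the amplitudes is H(q0).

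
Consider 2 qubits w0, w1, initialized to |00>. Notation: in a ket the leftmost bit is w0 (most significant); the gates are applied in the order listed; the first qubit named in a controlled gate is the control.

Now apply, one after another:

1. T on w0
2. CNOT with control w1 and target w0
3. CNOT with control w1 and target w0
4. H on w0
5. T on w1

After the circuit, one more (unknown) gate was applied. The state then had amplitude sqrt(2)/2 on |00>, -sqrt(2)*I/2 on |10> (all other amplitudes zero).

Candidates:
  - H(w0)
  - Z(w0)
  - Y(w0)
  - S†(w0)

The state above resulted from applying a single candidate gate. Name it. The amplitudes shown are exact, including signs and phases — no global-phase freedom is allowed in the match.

It was S†(w0) that produced the state shown. Key observation: gates 2-3 undo each other exactly, leaving only the rest of the circuit to track.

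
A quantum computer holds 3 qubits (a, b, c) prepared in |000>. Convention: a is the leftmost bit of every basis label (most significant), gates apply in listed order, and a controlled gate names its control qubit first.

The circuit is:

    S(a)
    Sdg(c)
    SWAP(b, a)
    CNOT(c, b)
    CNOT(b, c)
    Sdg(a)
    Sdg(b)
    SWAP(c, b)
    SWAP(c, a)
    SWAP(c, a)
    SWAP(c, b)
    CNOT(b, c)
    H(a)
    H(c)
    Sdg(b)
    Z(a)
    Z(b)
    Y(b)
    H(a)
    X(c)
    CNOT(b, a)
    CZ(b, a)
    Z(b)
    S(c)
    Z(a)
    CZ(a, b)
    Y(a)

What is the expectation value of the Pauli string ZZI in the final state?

The observable ZZI averages to 1.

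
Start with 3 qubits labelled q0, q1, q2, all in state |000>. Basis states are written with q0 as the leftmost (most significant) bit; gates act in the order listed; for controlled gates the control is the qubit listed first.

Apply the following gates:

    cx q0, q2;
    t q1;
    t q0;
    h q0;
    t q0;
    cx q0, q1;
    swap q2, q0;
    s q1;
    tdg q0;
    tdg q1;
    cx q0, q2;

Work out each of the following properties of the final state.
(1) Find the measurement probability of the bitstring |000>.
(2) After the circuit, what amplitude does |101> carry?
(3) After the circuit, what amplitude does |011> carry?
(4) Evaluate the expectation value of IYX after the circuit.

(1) Outcome |000> occurs with probability 1/2.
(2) The amplitude on |101> is 0.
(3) The final state's coefficient on |011> equals sqrt(2)*I/2.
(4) The expectation value of IYX is 1.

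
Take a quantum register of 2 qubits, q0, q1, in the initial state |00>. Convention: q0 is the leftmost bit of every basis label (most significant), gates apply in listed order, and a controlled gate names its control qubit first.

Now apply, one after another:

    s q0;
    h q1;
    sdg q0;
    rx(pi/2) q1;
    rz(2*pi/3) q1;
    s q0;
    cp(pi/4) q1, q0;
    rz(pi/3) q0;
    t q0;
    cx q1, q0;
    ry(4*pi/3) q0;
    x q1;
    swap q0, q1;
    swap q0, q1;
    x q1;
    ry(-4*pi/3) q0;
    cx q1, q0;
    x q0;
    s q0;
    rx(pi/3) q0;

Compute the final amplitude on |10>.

|10> carries amplitude sqrt(3)*(1 - I)/4 in the final state. Key observation: the block from step 10 through step 17 cancels to the identity and can be dropped.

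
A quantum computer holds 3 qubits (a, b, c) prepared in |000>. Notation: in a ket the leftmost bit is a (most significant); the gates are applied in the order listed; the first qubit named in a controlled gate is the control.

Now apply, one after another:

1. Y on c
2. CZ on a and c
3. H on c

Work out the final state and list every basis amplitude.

After the circuit, the state carries amplitude sqrt(2)*I/2 on |000>, -sqrt(2)*I/2 on |001>, and 0 on every other basis state.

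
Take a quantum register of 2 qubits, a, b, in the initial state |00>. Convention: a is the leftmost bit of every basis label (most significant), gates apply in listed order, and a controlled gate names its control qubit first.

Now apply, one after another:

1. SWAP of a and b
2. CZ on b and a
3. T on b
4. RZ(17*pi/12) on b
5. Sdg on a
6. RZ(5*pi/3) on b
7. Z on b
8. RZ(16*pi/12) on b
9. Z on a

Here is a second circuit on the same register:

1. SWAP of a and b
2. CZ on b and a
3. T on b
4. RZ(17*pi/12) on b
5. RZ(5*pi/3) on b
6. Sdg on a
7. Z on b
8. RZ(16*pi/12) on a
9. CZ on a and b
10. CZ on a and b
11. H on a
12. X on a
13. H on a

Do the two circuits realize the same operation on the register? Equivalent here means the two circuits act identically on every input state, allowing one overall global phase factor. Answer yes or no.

No, they are not equivalent — no single phase factor reconciles the two unitaries.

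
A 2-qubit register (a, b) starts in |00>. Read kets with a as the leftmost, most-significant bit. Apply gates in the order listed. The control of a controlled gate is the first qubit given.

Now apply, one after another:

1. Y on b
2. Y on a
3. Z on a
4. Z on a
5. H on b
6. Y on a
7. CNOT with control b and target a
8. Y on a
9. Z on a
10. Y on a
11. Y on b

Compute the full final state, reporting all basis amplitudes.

The final amplitudes are 0 on |00>, sqrt(2)/2 on |01>, -sqrt(2)/2 on |10>, 0 on |11>.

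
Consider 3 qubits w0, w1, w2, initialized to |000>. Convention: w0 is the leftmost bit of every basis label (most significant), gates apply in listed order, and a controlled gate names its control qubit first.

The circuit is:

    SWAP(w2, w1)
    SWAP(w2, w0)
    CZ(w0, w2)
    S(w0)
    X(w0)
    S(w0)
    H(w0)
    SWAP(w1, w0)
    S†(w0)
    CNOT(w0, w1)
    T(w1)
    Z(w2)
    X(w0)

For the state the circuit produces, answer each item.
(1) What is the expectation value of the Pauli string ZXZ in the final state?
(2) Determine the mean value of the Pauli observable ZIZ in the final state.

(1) The observable ZXZ averages to sqrt(2)/2.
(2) The observable ZIZ averages to -1.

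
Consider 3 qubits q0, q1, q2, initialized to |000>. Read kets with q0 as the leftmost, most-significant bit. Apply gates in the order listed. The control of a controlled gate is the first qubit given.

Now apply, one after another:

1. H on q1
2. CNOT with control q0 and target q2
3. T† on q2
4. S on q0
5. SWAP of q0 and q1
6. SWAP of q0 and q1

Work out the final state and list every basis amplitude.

After the circuit, the state carries amplitude sqrt(2)/2 on |000>, sqrt(2)/2 on |010>, and 0 on every other basis state.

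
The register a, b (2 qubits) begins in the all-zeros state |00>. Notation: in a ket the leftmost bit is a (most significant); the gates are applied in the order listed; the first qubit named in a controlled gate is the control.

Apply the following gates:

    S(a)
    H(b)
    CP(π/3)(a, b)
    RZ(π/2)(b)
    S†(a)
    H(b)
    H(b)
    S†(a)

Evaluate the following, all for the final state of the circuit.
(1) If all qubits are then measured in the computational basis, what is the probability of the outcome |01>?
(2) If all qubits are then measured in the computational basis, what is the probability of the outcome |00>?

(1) Outcome |01> occurs with probability 1/2.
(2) Outcome |00> occurs with probability 1/2.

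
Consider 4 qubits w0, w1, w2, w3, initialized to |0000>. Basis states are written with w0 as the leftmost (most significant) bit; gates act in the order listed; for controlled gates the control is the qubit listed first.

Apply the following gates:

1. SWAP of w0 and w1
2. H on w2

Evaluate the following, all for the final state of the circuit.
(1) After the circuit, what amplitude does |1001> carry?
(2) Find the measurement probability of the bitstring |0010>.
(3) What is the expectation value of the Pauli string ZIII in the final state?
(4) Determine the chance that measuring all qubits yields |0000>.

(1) The final state's coefficient on |1001> equals 0.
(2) A full measurement returns |0010> with probability 1/2.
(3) The expectation value of ZIII is 1.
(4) The probability of measuring |0000> is 1/2.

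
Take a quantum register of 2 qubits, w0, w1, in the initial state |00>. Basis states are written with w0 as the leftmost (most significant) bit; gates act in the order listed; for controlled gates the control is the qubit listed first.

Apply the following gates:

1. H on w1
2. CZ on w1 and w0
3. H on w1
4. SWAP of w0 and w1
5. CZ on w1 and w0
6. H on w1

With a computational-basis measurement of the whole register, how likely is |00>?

The probability of measuring |00> is 1/2.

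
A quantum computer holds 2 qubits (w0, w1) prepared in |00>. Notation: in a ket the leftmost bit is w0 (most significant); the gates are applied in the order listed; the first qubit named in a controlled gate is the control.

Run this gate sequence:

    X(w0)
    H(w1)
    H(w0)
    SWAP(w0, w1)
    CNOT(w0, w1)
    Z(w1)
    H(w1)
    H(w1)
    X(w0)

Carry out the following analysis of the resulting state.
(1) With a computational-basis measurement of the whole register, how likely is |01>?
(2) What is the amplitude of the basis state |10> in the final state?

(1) A full measurement returns |01> with probability 1/4.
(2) |10> carries amplitude 1/2 in the final state.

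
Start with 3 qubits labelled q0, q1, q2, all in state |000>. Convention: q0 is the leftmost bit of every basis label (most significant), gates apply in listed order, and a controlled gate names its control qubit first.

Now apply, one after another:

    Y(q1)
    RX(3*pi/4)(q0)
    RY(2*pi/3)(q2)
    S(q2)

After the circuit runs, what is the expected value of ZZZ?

In the final state, ZZZ has expectation -sqrt(2)/4.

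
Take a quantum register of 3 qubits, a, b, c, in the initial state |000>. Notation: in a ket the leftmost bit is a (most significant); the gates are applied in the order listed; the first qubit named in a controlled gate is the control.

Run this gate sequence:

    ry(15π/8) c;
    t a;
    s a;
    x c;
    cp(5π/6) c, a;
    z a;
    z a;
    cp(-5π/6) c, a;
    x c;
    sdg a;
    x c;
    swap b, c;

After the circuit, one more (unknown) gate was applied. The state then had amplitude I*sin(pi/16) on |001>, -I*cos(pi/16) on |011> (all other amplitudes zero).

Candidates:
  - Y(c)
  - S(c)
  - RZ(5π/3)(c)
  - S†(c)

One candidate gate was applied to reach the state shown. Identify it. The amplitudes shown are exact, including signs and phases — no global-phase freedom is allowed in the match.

It was Y(c) that produced the state shown. Key observation: steps 3-10 multiply out to the identity, so the circuit reduces to the remaining gates.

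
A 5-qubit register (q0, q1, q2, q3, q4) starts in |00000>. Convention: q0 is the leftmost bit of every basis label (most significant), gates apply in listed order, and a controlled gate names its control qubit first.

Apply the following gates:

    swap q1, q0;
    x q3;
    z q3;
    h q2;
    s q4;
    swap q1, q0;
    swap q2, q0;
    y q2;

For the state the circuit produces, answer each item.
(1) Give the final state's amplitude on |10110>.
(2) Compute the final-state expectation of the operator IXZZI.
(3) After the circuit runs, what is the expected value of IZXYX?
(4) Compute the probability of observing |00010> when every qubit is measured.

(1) The amplitude on |10110> is -sqrt(2)*I/2.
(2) The observable IXZZI averages to 0.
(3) The expectation value of IZXYX is 0.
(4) The probability of measuring |00010> is 0.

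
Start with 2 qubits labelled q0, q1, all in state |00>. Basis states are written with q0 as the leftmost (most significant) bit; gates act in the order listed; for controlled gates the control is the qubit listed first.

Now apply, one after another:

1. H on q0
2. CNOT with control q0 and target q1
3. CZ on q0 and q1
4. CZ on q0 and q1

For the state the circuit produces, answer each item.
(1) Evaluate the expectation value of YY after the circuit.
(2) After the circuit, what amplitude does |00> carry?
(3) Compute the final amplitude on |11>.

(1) In the final state, YY has expectation -1. Key observation: steps 3-4 multiply out to the identity, so the circuit reduces to the remaining gates.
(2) The amplitude on |00> is sqrt(2)/2.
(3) The amplitude on |11> is sqrt(2)/2.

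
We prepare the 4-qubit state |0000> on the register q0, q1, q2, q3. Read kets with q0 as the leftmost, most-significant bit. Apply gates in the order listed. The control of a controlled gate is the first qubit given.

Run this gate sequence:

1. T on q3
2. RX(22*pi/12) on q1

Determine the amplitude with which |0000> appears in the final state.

The amplitude on |0000> is -sqrt(6)/4 - sqrt(2)/4.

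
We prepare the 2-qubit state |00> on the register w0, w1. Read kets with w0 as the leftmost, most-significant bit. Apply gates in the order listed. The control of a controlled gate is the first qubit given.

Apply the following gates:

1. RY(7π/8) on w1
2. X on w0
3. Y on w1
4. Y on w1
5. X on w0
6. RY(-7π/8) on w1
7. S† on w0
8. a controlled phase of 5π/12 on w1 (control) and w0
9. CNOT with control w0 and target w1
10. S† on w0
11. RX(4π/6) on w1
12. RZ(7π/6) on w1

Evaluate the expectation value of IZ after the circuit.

In the final state, IZ has expectation -1/2.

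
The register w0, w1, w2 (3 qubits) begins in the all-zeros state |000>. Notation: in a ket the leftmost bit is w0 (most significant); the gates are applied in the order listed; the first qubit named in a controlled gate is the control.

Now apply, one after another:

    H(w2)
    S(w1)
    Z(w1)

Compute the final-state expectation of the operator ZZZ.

In the final state, ZZZ has expectation 0.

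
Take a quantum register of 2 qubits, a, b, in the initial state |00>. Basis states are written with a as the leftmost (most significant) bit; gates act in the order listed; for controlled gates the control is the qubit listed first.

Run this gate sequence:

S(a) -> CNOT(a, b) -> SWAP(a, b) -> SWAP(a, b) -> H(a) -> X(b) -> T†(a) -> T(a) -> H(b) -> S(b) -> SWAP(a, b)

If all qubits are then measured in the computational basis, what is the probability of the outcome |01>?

Outcome |01> occurs with probability 1/4.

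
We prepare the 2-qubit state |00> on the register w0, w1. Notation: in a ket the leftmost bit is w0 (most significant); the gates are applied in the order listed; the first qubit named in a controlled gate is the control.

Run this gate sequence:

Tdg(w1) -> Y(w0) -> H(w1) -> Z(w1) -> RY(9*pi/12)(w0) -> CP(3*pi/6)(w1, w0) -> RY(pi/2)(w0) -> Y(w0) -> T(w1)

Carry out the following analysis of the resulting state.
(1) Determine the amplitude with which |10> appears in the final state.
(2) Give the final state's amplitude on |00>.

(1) The final state's coefficient on |10> equals sqrt(2 - sqrt(2))/4 + sqrt(sqrt(2) + 2)/4.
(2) |00> carries amplitude -sqrt(sqrt(2) + 2)/4 + sqrt(2 - sqrt(2))/4 in the final state.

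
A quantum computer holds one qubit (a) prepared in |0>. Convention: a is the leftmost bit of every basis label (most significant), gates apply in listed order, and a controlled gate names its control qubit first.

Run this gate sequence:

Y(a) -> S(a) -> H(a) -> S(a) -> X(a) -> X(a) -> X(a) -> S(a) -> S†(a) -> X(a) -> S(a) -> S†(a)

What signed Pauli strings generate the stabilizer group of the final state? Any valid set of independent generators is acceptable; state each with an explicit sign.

The final state is stabilized by the group generated by -Y; other independent generating sets are equally valid. Key observation: the block from step 6 through step 7 cancels to the identity and can be dropped.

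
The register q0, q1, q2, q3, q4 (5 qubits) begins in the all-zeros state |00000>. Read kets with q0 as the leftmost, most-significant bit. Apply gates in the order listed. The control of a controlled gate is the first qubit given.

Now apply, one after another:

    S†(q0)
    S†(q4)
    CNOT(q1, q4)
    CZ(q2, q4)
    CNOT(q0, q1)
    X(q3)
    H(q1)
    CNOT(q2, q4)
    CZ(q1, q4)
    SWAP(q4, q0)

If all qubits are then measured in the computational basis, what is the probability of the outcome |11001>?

Outcome |11001> occurs with probability 0.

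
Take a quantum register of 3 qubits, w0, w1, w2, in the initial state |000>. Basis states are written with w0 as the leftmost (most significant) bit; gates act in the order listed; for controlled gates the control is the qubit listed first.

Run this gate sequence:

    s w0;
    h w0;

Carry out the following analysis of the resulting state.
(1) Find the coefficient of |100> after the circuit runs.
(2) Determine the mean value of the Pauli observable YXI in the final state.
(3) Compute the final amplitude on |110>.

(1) |100> carries amplitude sqrt(2)/2 in the final state.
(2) The observable YXI averages to 0.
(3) The amplitude on |110> is 0.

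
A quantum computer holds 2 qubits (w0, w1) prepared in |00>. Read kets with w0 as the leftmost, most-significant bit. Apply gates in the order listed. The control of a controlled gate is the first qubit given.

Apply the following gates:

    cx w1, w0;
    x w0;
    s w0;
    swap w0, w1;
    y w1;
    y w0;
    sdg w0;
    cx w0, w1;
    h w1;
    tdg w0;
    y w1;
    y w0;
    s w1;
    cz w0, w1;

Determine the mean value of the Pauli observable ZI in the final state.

The expectation value of ZI is 1.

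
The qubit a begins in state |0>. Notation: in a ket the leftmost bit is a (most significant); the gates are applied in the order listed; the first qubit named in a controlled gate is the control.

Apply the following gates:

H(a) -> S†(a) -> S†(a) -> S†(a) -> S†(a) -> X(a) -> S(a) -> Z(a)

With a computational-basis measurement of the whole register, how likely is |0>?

The probability of measuring |0> is 1/2.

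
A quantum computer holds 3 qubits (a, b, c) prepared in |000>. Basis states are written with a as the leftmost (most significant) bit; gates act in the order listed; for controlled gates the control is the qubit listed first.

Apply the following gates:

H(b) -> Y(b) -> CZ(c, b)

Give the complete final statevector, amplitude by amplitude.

The resulting statevector has amplitude -sqrt(2)*I/2 on |000>, sqrt(2)*I/2 on |010>, and 0 on every other basis state.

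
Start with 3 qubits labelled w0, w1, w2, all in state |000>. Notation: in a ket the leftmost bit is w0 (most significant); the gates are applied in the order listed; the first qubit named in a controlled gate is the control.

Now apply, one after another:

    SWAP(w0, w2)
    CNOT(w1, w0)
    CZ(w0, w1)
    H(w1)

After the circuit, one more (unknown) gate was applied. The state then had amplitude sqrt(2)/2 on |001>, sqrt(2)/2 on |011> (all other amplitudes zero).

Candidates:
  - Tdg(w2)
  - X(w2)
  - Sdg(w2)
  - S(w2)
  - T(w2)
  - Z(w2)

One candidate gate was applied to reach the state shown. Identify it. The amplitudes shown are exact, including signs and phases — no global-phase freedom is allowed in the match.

It was X(w2) that produced the state shown.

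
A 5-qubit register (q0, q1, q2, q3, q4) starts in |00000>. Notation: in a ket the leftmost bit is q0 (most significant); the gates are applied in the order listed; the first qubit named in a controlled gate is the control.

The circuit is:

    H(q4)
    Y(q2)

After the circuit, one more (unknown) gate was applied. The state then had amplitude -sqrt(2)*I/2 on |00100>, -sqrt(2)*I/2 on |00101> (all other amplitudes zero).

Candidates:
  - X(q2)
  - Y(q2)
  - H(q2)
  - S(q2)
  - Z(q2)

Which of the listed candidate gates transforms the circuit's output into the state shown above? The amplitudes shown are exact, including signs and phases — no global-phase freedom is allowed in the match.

It was Z(q2) that produced the state shown.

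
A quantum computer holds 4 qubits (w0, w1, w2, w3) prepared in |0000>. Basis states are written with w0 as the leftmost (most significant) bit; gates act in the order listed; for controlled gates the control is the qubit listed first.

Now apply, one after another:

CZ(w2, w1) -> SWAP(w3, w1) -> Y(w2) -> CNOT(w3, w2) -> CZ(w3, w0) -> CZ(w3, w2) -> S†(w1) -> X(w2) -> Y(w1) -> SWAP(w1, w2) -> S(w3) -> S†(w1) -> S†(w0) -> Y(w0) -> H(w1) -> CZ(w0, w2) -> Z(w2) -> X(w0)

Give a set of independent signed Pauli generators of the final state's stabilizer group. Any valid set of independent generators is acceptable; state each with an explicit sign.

The final state is stabilized by the group generated by +IXII, +ZIII, -IIZI, +IIIZ; other independent generating sets are equally valid.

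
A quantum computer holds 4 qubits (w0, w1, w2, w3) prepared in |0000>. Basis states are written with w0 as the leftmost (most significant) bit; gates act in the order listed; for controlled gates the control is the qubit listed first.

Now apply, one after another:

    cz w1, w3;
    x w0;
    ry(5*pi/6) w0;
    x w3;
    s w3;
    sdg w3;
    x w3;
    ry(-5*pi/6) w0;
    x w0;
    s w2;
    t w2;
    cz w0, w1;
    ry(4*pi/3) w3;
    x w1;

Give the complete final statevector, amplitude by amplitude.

The resulting statevector has amplitude -1/2 on |0100>, sqrt(3)/2 on |0101>, and 0 on every other basis state. Key observation: gates 2-9 undo each other exactly, leaving only the rest of the circuit to track.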